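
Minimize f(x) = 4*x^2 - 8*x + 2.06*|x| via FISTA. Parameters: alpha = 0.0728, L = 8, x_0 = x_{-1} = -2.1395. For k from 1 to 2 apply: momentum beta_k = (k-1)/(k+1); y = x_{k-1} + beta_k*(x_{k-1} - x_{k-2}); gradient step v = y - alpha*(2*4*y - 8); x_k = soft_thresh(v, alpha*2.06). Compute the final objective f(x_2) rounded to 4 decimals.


FISTA on f(x) = 4*x^2 - 8*x + 2.06*|x|
L = 8, alpha = 0.0728
Iteration 1: beta = 0.0, y = -2.1395 + 0.0*(-2.1395 + 2.1395) = -2.1395
  grad(y) = -25.116, v = y - alpha*grad = -0.3111
  prox(v) = soft_thresh(-0.3111, 0.15) = -0.1611
Iteration 2: beta = 0.3333, y = -0.1611 + 0.3333*(-0.1611 + 2.1395) = 0.4984
  grad(y) = -4.0129, v = y - alpha*grad = 0.7905
  prox(v) = soft_thresh(0.7905, 0.15) = 0.6406
f(x_2) = 4*0.6406^2 - 8*0.6406 + 2.06*|0.6406| = -2.1637


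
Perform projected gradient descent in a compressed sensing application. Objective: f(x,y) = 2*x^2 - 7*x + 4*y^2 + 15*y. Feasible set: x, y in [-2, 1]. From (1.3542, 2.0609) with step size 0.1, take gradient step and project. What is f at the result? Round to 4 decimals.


Step 1: Compute gradient at (1.3542, 2.0609).
grad_x = 2*2*1.3542 - 7 = -1.5832
grad_y = 2*4*2.0609 + 15 = 31.4872
Step 2: Gradient step.
x_raw = 1.3542 - 0.1*-1.5832 = 1.5125
y_raw = 2.0609 - 0.1*31.4872 = -1.0878
Step 3: Project onto [-2, 1].
x_proj = clip(1.5125) = 1.0
y_proj = clip(-1.0878) = -1.0878
Step 4: Evaluate f.
f(1.0, -1.0878) = -16.5839


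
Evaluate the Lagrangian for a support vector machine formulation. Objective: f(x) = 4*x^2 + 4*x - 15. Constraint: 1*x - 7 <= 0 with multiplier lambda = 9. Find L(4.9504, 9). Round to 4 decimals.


Step 1: Evaluate f(x).
f(4.9504) = 4*4.9504^2 + 4*4.9504 - 15 = 102.8274
Step 2: Evaluate g(x).
g(4.9504) = 1*4.9504 - 7 = -2.0496
Step 3: Compute Lagrangian.
L = 102.8274 + 9*-2.0496 = 84.381


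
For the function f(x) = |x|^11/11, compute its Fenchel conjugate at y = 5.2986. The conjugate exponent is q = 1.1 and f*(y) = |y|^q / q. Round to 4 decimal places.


The conjugate exponent q satisfies 1/p + 1/q = 1.
p = 11, so q = 11/(11 - 1) = 1.1
|y|^q = 5.2986^1.1 = 6.26
f*(5.2986) = 6.26 / 1.1 = 5.6909


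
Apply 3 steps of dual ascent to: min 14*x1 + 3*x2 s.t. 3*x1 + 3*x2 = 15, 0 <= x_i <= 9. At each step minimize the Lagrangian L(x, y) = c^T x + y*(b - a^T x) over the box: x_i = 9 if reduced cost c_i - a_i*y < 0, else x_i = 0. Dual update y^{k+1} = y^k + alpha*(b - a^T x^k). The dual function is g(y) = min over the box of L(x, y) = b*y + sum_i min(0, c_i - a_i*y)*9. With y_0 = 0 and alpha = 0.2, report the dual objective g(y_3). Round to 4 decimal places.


Dual ascent for LP: min 14*x1 + 3*x2, 3*x1 + 3*x2 = 15, 0 <= x_i <= 9
Step 1: y^k = 0.0, reduced costs: (14.0, 3.0)
  x^k = (0.0, 0.0), subgradient = b - a^T x = 15.0
  y^{k+1} = 0.0 + 0.2*15.0 = 3.0
Step 2: y^k = 3.0, reduced costs: (5.0, -6.0)
  x^k = (0.0, 9.0), subgradient = b - a^T x = -12.0
  y^{k+1} = 3.0 + 0.2*-12.0 = 0.6
Step 3: y^k = 0.6, reduced costs: (12.2, 1.2)
  x^k = (0.0, 0.0), subgradient = b - a^T x = 15.0
  y^{k+1} = 0.6 + 0.2*15.0 = 3.6
Dual objective at y_3 = 3.6: reduced costs (3.2, -7.8), box minimizer x = (0.0, 9.0)
g(y_3) = b*y + (c1 - a1*y)*x1 + (c2 - a2*y)*x2 = 15*3.6 + 3.2*0.0 + (-7.8)*9.0 = 54.0 + 0.0 - 70.2 = -16.2


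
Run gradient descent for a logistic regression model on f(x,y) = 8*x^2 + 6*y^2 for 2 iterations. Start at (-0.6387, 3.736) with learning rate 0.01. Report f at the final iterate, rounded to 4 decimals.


Gradient descent on f(x,y) = 8*x^2 + 6*y^2.
Starting point: (-0.6387, 3.736), alpha = 0.01
Step 1: grad_x = 2*8*-0.6387 = -10.2192, grad_y = 2*6*3.736 = 44.832
  x_1 = -0.6387 - 0.01*-10.2192 = -0.5365
  y_1 = 3.736 - 0.01*44.832 = 3.2877
Step 2: grad_x = 2*8*-0.5365 = -8.5841, grad_y = 2*6*3.2877 = 39.4522
  x_2 = -0.5365 - 0.01*-8.5841 = -0.4507
  y_2 = 3.2877 - 0.01*39.4522 = 2.8932
f(-0.4507, 2.8932) = 8*(-0.4507)^2 + 6*2.8932^2 = 51.847


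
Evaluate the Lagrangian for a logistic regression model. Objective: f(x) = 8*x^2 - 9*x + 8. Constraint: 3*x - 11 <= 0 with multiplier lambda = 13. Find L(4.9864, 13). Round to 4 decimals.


Step 1: Evaluate f(x).
f(4.9864) = 8*4.9864^2 - 9*4.9864 + 8 = 162.0359
Step 2: Evaluate g(x).
g(4.9864) = 3*4.9864 - 11 = 3.9592
Step 3: Compute Lagrangian.
L = 162.0359 + 13*3.9592 = 213.5055


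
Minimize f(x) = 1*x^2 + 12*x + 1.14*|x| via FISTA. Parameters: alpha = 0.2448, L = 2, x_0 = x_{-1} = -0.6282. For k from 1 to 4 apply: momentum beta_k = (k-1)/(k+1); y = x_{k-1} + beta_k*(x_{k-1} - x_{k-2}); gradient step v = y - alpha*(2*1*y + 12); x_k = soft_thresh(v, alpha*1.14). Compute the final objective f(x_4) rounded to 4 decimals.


FISTA on f(x) = 1*x^2 + 12*x + 1.14*|x|
L = 2, alpha = 0.2448
Iteration 1: beta = 0.0, y = -0.6282 + 0.0*(-0.6282 + 0.6282) = -0.6282
  grad(y) = 10.7436, v = y - alpha*grad = -3.2582
  prox(v) = soft_thresh(-3.2582, 0.2791) = -2.9792
Iteration 2: beta = 0.3333, y = -2.9792 + 0.3333*(-2.9792 + 0.6282) = -3.7628
  grad(y) = 4.4744, v = y - alpha*grad = -4.8581
  prox(v) = soft_thresh(-4.8581, 0.2791) = -4.5791
Iteration 3: beta = 0.5, y = -4.5791 + 0.5*(-4.5791 + 2.9792) = -5.379
  grad(y) = 1.242, v = y - alpha*grad = -5.6831
  prox(v) = soft_thresh(-5.6831, 0.2791) = -5.404
Iteration 4: beta = 0.6, y = -5.404 + 0.6*(-5.404 + 4.5791) = -5.8989
  grad(y) = 0.2021, v = y - alpha*grad = -5.9484
  prox(v) = soft_thresh(-5.9484, 0.2791) = -5.6693
f(x_4) = 1*(-5.6693)^2 + 12*(-5.6693) + 1.14*|-5.6693| = -29.4276


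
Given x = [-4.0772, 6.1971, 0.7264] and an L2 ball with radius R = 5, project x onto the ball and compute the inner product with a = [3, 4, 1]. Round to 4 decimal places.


Step 1: Compute ||x|| (intermediates to 6 decimals).
||x|| = sqrt((-4.0772)^2 + 6.1971^2 + 0.7264^2) = 7.45354
Step 2: Project.
Since ||x|| > R, scale = R/||x|| = 5/7.45354 = 0.670822, proj(x) = scale * x
proj(x) = [-2.735075, 4.157151, 0.487285]
Step 3: Dot product.
a^T * proj(x) = 3*(-2.735075) + 4*4.157151 + 1*0.487285 = 8.9107


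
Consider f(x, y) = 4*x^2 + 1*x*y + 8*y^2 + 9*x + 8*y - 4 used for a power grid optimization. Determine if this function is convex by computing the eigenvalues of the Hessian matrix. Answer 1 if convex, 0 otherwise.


The Hessian of f(x,y) = 4*x^2 + 1*x*y + 8*y^2 + 9*x + 8*y - 4 is:
H = [[8, 1], [1, 16]]
Trace = 8 + 16 = 24
Determinant = 8*16 - (1)^2 = 127
Discriminant = (24)^2 - 4*127 = 68.0
Eigenvalues: lambda_1 = 7.8769, lambda_2 = 16.1231
The function is convex.

1


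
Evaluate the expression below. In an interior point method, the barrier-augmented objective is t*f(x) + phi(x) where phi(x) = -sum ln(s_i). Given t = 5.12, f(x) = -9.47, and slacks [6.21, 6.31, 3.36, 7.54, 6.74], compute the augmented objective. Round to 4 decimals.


Step 1: Compute log-barrier.
ln values: [1.8262, 1.8421, 1.2119, 2.0202, 1.9081]
phi = -(1.8262 + 1.8421 + 1.2119 + 2.0202 + 1.9081) = -8.8085
Step 2: Compute augmented objective.
t*f(x) = 5.12*-9.47 = -48.4864
Total = -48.4864 - 8.8085 = -57.2949


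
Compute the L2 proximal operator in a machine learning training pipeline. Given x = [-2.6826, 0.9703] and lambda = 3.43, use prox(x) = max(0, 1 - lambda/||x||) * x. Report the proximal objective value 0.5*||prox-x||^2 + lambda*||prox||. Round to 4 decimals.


Step 1: Compute ||x||.
||x|| = 2.8527
Step 2: Compute scaling factor.
scale = max(0, 1 - 3.43/2.8527) = 0.0
Step 3: prox(x) = [-0.0, 0.0]
||prox(x)|| = 0.0
Step 4: Proximal objective.
0.5*||prox-x||^2 = 4.0689
lambda*||prox|| = 0.0
Total = 4.0689


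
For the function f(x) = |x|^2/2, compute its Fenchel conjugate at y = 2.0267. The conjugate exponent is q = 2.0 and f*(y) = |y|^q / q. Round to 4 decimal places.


The conjugate exponent q satisfies 1/p + 1/q = 1.
p = 2, so q = 2/(2 - 1) = 2.0
|y|^q = 2.0267^2.0 = 4.1075
f*(2.0267) = 4.1075 / 2.0 = 2.0538


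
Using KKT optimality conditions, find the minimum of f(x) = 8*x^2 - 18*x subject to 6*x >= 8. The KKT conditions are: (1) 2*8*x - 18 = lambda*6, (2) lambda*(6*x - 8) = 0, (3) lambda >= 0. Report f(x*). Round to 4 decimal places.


Step 1: Try lambda = 0 (constraint inactive).
x_unc = 18/(2*8) = 1.125
Check: 6*1.125 = 6.75 < 8 -- violated!
Step 2: Constraint must be active: 6*x = 8
x* = 8/6 = 4/3 = 1.3333 (rounded; the exact value 4/3 is used below)
lambda = (2*8*(4/3) - 18)/6 = 0.5556
Step 3: Compute optimal value.
f(x*) = 8*(4/3)^2 - 18*(4/3) = -9.7778


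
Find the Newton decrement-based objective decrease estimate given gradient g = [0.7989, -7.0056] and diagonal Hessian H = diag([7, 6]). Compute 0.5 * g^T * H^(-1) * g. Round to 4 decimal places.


Step 1: H is diagonal, so H^(-1) * g = [0.1141, -1.1676].
Step 2: g^T H^(-1) g = sum_i g_i^2 / H_ii
  = (0.7989)^2/7 + (-7.0056)^2/6
  = 0.0912 + 8.1797 = 8.2709
Step 3: Objective decrease = 0.5 * g^T H^(-1) g = 4.1355


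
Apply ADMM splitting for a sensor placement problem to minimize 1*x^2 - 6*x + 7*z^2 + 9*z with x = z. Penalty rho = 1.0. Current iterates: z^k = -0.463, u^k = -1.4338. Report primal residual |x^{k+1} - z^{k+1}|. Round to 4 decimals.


ADMM iteration with rho = 1.0, z^k = -0.463, u^k = -1.4338
Step 1: x-update.
Minimize 1*x^2 - 6*x + (1.0/2)*(x + 0.463 - 1.4338)^2
FOC: (2*1 + 1.0)*x = 6 + 1.0*(-0.463 + 1.4338)
x^{k+1} = 2.3236
Step 2: z-update.
Minimize 7*z^2 + 9*z + (1.0/2)*(2.3236 - z - 1.4338)^2
FOC: (2*7 + 1.0)*z = -9 + 1.0*(2.3236 - 1.4338)
z^{k+1} = -0.5407
Step 3: u-update.
u^{k+1} = -1.4338 + 2.3236 + 0.5407 = 1.4305
Step 4: Primal residual = |2.3236 + 0.5407| = 2.8643


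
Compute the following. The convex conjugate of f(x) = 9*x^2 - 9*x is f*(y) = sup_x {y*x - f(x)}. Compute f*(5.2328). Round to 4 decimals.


f*(y) = sup_x {y*x - a*x^2 - b*x} = sup_x {(y-b)*x - a*x^2}
FOC: (y - b) - 2a*x = 0 => x* = (y - b)/(2a)
x* = (5.2328 + 9)/(2*9) = 0.7907
f*(5.2328) = (y-b)^2/(4a) = (5.2328 + 9)^2/(4*9)
= 202.5726/36 = 5.627


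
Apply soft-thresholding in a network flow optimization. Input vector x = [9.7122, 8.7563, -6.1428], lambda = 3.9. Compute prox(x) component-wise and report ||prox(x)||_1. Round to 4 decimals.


Soft-thresholding with lambda = 3.9:
prox(9.7122) = sign(9.7122)*max(|9.7122| - 3.9, 0) = 5.8122
prox(8.7563) = sign(8.7563)*max(|8.7563| - 3.9, 0) = 4.8563
prox(-6.1428) = sign(-6.1428)*max(|-6.1428| - 3.9, 0) = -2.2428
prox(x) = [5.8122, 4.8563, -2.2428]
||prox(x)||_1 = 5.8122 + 4.8563 + 2.2428 = 12.9113


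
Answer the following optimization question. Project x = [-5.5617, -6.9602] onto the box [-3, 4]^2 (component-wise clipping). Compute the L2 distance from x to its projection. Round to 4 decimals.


Project each component onto [-3, 4].
clip(-5.5617) = -3.0, clip(-6.9602) = -3.0
Projection = [-3.0, -3.0]
Squared diffs: [6.5623, 15.6832]
Distance = sqrt(22.2455) = 4.7165


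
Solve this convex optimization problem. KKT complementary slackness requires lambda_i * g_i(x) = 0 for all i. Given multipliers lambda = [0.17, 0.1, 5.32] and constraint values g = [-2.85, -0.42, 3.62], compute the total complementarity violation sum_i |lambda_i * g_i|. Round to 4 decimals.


KKT complementary slackness check:
lambda_1 * g_1 = 0.17 * -2.85 = -0.4845
lambda_2 * g_2 = 0.1 * -0.42 = -0.042
lambda_3 * g_3 = 5.32 * 3.62 = 19.2584
Total violation = 0.4845 + 0.042 + 19.2584 = 19.7849


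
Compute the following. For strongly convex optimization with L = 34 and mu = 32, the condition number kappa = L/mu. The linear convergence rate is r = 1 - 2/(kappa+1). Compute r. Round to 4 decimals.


Step 1: Compute the condition number.
kappa = L/mu = 34/32 = 1.0625
Step 2: Compute the convergence rate.
r = 1 - 2/(kappa + 1) = 1 - 2*mu/(L + mu) = (L - mu)/(L + mu) = 2/66 = 0.0303


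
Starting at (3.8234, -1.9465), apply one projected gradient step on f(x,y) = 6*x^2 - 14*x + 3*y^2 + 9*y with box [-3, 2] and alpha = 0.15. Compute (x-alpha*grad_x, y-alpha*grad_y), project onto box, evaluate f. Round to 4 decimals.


Step 1: Compute gradient at (3.8234, -1.9465).
grad_x = 2*6*3.8234 - 14 = 31.8808
grad_y = 2*3*-1.9465 + 9 = -2.679
Step 2: Gradient step.
x_raw = 3.8234 - 0.15*31.8808 = -0.9587
y_raw = -1.9465 - 0.15*-2.679 = -1.5447
Step 3: Project onto [-3, 2].
x_proj = clip(-0.9587) = -0.9587
y_proj = clip(-1.5447) = -1.5447
Step 4: Evaluate f.
f(-0.9587, -1.5447) = 12.1929


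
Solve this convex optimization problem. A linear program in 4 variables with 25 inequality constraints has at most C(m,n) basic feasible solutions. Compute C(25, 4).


Each vertex corresponds to some choice of n active constraints out of m, so the number of vertices is at most C(m, n) = m! / (n!(m-n)!).
m = 25, n = 4
Numerator: 25 * 24 * 23 * 22
Denominator: 4! = 24
C(25, 4) = 12650


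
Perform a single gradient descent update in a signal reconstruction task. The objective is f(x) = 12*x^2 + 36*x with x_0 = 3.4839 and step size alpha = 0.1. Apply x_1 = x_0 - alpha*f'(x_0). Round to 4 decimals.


We compute the gradient at x_0 and apply the update.
f'(x) = 24*x + 36
f'(3.4839) = 24*3.4839 + 36 = 119.6136
x_1 = 3.4839 - 0.1*119.6136 = -8.4775


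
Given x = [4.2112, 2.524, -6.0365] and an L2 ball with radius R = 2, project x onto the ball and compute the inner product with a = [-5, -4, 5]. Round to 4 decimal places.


Step 1: Compute ||x|| (intermediates to 6 decimals).
||x|| = sqrt(4.2112^2 + 2.524^2 + (-6.0365)^2) = 7.78101
Step 2: Project.
Since ||x|| > R, scale = R/||x|| = 2/7.78101 = 0.257036, proj(x) = scale * x
proj(x) = [1.08243, 0.648759, -1.551598]
Step 3: Dot product.
a^T * proj(x) = -5*1.08243 - 4*0.648759 + 5*(-1.551598) = -15.7652


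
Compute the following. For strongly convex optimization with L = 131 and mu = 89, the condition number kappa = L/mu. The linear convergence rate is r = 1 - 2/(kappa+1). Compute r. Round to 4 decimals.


Step 1: Compute the condition number.
kappa = L/mu = 131/89 = 1.4719
Step 2: Compute the convergence rate.
r = 1 - 2/(kappa + 1) = 1 - 2*mu/(L + mu) = (L - mu)/(L + mu) = 42/220 = 0.1909


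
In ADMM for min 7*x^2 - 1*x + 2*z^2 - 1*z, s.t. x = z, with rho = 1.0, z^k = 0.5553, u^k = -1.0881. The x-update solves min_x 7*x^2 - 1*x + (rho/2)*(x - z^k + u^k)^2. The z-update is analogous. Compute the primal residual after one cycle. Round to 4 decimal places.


ADMM iteration with rho = 1.0, z^k = 0.5553, u^k = -1.0881
Step 1: x-update.
Minimize 7*x^2 - 1*x + (1.0/2)*(x - 0.5553 - 1.0881)^2
FOC: (2*7 + 1.0)*x = 1 + 1.0*(0.5553 + 1.0881)
x^{k+1} = 0.1762
Step 2: z-update.
Minimize 2*z^2 - 1*z + (1.0/2)*(0.1762 - z - 1.0881)^2
FOC: (2*2 + 1.0)*z = 1 + 1.0*(0.1762 - 1.0881)
z^{k+1} = 0.0176
Step 3: u-update.
u^{k+1} = -1.0881 + 0.1762 - 0.0176 = -0.9295
Step 4: Primal residual = |0.1762 - 0.0176| = 0.1586


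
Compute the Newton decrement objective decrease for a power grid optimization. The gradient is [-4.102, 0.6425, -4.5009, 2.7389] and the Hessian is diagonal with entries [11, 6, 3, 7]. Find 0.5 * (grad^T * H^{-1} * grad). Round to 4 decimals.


Step 1: H is diagonal, so H^(-1) * g = [-0.3729, 0.1071, -1.5003, 0.3913].
Step 2: g^T H^(-1) g = sum_i g_i^2 / H_ii
  = (-4.102)^2/11 + (0.6425)^2/6 + (-4.5009)^2/3 + (2.7389)^2/7
  = 1.5297 + 0.0688 + 6.7527 + 1.0717 = 9.4228
Step 3: Objective decrease = 0.5 * g^T H^(-1) g = 4.7114


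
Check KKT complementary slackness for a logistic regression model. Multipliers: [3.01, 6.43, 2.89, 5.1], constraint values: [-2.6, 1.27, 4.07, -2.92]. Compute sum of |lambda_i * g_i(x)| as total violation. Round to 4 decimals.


KKT complementary slackness check:
lambda_1 * g_1 = 3.01 * -2.6 = -7.826
lambda_2 * g_2 = 6.43 * 1.27 = 8.1661
lambda_3 * g_3 = 2.89 * 4.07 = 11.7623
lambda_4 * g_4 = 5.1 * -2.92 = -14.892
Total violation = 7.826 + 8.1661 + 11.7623 + 14.892 = 42.6464


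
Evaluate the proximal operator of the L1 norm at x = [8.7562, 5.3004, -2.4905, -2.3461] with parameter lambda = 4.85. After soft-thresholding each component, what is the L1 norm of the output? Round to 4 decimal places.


Soft-thresholding with lambda = 4.85:
prox(8.7562) = sign(8.7562)*max(|8.7562| - 4.85, 0) = 3.9062
prox(5.3004) = sign(5.3004)*max(|5.3004| - 4.85, 0) = 0.4504
prox(-2.4905) = sign(-2.4905)*max(|-2.4905| - 4.85, 0) = 0.0
prox(-2.3461) = sign(-2.3461)*max(|-2.3461| - 4.85, 0) = 0.0
prox(x) = [3.9062, 0.4504, 0.0, 0.0]
||prox(x)||_1 = 3.9062 + 0.4504 + 0.0 + 0.0 = 4.3566


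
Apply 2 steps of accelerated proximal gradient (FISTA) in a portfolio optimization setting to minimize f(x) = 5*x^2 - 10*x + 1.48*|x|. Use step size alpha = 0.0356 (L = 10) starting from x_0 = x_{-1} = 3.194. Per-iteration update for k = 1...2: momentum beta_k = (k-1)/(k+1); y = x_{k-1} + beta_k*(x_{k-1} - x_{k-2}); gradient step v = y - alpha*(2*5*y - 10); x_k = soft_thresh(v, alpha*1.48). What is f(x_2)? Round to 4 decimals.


FISTA on f(x) = 5*x^2 - 10*x + 1.48*|x|
L = 10, alpha = 0.0356
Iteration 1: beta = 0.0, y = 3.194 + 0.0*(3.194 - 3.194) = 3.194
  grad(y) = 21.94, v = y - alpha*grad = 2.4129
  prox(v) = soft_thresh(2.4129, 0.0527) = 2.3602
Iteration 2: beta = 0.3333, y = 2.3602 + 0.3333*(2.3602 - 3.194) = 2.0823
  grad(y) = 10.8233, v = y - alpha*grad = 1.697
  prox(v) = soft_thresh(1.697, 0.0527) = 1.6443
f(x_2) = 5*1.6443^2 - 10*1.6443 + 1.48*|1.6443| = -0.4906


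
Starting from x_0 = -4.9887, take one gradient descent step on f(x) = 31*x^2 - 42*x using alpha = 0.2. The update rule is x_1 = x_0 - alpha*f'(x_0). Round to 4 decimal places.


We compute the gradient at x_0 and apply the update.
f'(x) = 62*x - 42
f'(-4.9887) = 62*-4.9887 - 42 = -351.2994
x_1 = -4.9887 - 0.2*-351.2994 = 65.2712


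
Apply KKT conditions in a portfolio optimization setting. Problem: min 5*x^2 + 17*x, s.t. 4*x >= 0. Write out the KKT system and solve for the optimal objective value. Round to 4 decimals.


Step 1: Try lambda = 0 (constraint inactive).
x_unc = -17/(2*5) = -1.7
Check: 4*-1.7 = -6.8 < 0 -- violated!
Step 2: Constraint must be active: 4*x = 0
x* = 0/4 = 0.0
lambda = (2*5*0.0 + 17)/4 = 4.25
Step 3: Compute optimal value.
f(x*) = 5*0.0^2 + 17*0.0 = 0.0


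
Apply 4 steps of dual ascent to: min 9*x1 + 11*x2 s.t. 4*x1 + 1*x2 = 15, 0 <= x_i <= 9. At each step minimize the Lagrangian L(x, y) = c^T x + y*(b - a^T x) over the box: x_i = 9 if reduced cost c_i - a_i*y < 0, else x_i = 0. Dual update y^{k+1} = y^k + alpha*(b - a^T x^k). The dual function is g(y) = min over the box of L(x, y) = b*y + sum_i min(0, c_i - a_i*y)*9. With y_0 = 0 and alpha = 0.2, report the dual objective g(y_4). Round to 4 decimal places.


Dual ascent for LP: min 9*x1 + 11*x2, 4*x1 + 1*x2 = 15, 0 <= x_i <= 9
Step 1: y^k = 0.0, reduced costs: (9.0, 11.0)
  x^k = (0.0, 0.0), subgradient = b - a^T x = 15.0
  y^{k+1} = 0.0 + 0.2*15.0 = 3.0
Step 2: y^k = 3.0, reduced costs: (-3.0, 8.0)
  x^k = (9.0, 0.0), subgradient = b - a^T x = -21.0
  y^{k+1} = 3.0 + 0.2*-21.0 = -1.2
Step 3: y^k = -1.2, reduced costs: (13.8, 12.2)
  x^k = (0.0, 0.0), subgradient = b - a^T x = 15.0
  y^{k+1} = -1.2 + 0.2*15.0 = 1.8
Step 4: y^k = 1.8, reduced costs: (1.8, 9.2)
  x^k = (0.0, 0.0), subgradient = b - a^T x = 15.0
  y^{k+1} = 1.8 + 0.2*15.0 = 4.8
Dual objective at y_4 = 4.8: reduced costs (-10.2, 6.2), box minimizer x = (9.0, 0.0)
g(y_4) = b*y + (c1 - a1*y)*x1 + (c2 - a2*y)*x2 = 15*4.8 + (-10.2)*9.0 + 6.2*0.0 = 72.0 - 91.8 + 0.0 = -19.8


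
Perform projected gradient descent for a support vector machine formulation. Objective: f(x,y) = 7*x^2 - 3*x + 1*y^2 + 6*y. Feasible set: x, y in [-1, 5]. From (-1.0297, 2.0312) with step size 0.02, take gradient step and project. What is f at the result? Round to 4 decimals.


Step 1: Compute gradient at (-1.0297, 2.0312).
grad_x = 2*7*-1.0297 - 3 = -17.4158
grad_y = 2*1*2.0312 + 6 = 10.0624
Step 2: Gradient step.
x_raw = -1.0297 - 0.02*-17.4158 = -0.6814
y_raw = 2.0312 - 0.02*10.0624 = 1.83
Step 3: Project onto [-1, 5].
x_proj = clip(-0.6814) = -0.6814
y_proj = clip(1.83) = 1.83
Step 4: Evaluate f.
f(-0.6814, 1.83) = 19.6226


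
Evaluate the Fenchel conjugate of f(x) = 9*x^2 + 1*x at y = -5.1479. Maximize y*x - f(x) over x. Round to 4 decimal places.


f*(y) = sup_x {y*x - a*x^2 - b*x} = sup_x {(y-b)*x - a*x^2}
FOC: (y - b) - 2a*x = 0 => x* = (y - b)/(2a)
x* = (-5.1479 - 1)/(2*9) = -0.3416
f*(-5.1479) = (y-b)^2/(4a) = (-5.1479 - 1)^2/(4*9)
= 37.7967/36 = 1.0499


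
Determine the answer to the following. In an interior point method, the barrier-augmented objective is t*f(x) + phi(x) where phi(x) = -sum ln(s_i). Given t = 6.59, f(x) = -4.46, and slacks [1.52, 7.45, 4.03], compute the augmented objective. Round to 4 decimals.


Step 1: Compute log-barrier.
ln values: [0.4187, 2.0082, 1.3938]
phi = -(0.4187 + 2.0082 + 1.3938) = -3.8207
Step 2: Compute augmented objective.
t*f(x) = 6.59*-4.46 = -29.3914
Total = -29.3914 - 3.8207 = -33.2121


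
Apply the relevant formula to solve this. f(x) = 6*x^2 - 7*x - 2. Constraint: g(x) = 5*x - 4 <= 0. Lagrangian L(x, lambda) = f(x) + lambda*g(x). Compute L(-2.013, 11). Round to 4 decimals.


Step 1: Evaluate f(x).
f(-2.013) = 6*(-2.013)^2 - 7*(-2.013) - 2 = 36.404
Step 2: Evaluate g(x).
g(-2.013) = 5*-2.013 - 4 = -14.065
Step 3: Compute Lagrangian.
L = 36.404 + 11*-14.065 = -118.311


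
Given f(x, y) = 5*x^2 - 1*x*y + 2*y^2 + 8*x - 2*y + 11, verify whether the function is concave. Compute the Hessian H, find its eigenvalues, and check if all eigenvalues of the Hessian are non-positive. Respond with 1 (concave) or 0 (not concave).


The Hessian of f(x,y) = 5*x^2 - 1*x*y + 2*y^2 + 8*x - 2*y + 11 is:
H = [[10, -1], [-1, 4]]
Trace = 10 + 4 = 14
Determinant = 10*4 - (-1)^2 = 39
Discriminant = (14)^2 - 4*39 = 40.0
Eigenvalues: lambda_1 = 3.8377, lambda_2 = 10.1623
The function is not concave.

0


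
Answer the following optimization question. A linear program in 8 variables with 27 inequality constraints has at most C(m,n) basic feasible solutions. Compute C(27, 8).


Each vertex corresponds to some choice of n active constraints out of m, so the number of vertices is at most C(m, n) = m! / (n!(m-n)!).
m = 27, n = 8
Numerator: 27 * 26 * 25 * 24 * 23 * 22 * 21 * 20
Denominator: 8! = 40320
C(27, 8) = 2220075


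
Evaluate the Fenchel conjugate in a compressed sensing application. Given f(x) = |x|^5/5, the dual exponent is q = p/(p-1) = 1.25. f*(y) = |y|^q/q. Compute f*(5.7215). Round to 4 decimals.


The conjugate exponent q satisfies 1/p + 1/q = 1.
p = 5, so q = 5/(5 - 1) = 1.25
|y|^q = 5.7215^1.25 = 8.8489
f*(5.7215) = 8.8489 / 1.25 = 7.0791


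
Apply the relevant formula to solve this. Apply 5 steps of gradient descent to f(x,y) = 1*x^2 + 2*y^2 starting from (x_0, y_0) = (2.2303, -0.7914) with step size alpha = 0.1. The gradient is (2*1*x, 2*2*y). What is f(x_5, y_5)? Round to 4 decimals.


Gradient descent on f(x,y) = 1*x^2 + 2*y^2.
Starting point: (2.2303, -0.7914), alpha = 0.1
Step 1: grad_x = 2*1*2.2303 = 4.4606, grad_y = 2*2*-0.7914 = -3.1656
  x_1 = 2.2303 - 0.1*4.4606 = 1.7842
  y_1 = -0.7914 - 0.1*-3.1656 = -0.4748
Step 2: grad_x = 2*1*1.7842 = 3.5685, grad_y = 2*2*-0.4748 = -1.8994
  x_2 = 1.7842 - 0.1*3.5685 = 1.4274
  y_2 = -0.4748 - 0.1*-1.8994 = -0.2849
Step 3: grad_x = 2*1*1.4274 = 2.8548, grad_y = 2*2*-0.2849 = -1.1396
  x_3 = 1.4274 - 0.1*2.8548 = 1.1419
  y_3 = -0.2849 - 0.1*-1.1396 = -0.1709
Step 4: grad_x = 2*1*1.1419 = 2.2838, grad_y = 2*2*-0.1709 = -0.6838
  x_4 = 1.1419 - 0.1*2.2838 = 0.9135
  y_4 = -0.1709 - 0.1*-0.6838 = -0.1026
Step 5: grad_x = 2*1*0.9135 = 1.8271, grad_y = 2*2*-0.1026 = -0.4103
  x_5 = 0.9135 - 0.1*1.8271 = 0.7308
  y_5 = -0.1026 - 0.1*-0.4103 = -0.0615
f(0.7308, -0.0615) = 1*0.7308^2 + 2*(-0.0615)^2 = 0.5417


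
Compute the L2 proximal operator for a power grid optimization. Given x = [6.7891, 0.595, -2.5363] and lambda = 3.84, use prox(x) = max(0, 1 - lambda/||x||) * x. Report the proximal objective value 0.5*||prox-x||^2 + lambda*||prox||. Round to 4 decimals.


Step 1: Compute ||x||.
||x|| = 7.2718
Step 2: Compute scaling factor.
scale = max(0, 1 - 3.84/7.2718) = 0.4719
Step 3: prox(x) = [3.204, 0.2808, -1.197]
||prox(x)|| = 3.4318
Step 4: Proximal objective.
0.5*||prox-x||^2 = 7.3728
lambda*||prox|| = 13.1781
Total = 20.5508


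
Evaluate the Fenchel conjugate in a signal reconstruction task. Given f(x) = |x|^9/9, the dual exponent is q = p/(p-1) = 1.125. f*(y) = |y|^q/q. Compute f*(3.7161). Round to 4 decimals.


The conjugate exponent q satisfies 1/p + 1/q = 1.
p = 9, so q = 9/(9 - 1) = 1.125
|y|^q = 3.7161^1.125 = 4.3787
f*(3.7161) = 4.3787 / 1.125 = 3.8922


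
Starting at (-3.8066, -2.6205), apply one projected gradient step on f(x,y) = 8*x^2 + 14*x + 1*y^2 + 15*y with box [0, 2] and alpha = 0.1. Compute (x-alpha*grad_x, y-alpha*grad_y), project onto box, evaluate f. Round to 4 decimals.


Step 1: Compute gradient at (-3.8066, -2.6205).
grad_x = 2*8*-3.8066 + 14 = -46.9056
grad_y = 2*1*-2.6205 + 15 = 9.759
Step 2: Gradient step.
x_raw = -3.8066 - 0.1*-46.9056 = 0.884
y_raw = -2.6205 - 0.1*9.759 = -3.5964
Step 3: Project onto [0, 2].
x_proj = clip(0.884) = 0.884
y_proj = clip(-3.5964) = 0.0
Step 4: Evaluate f.
f(0.884, 0.0) = 18.6265


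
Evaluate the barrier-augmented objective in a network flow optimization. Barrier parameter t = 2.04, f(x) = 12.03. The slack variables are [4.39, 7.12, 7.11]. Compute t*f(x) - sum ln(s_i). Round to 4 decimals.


Step 1: Compute log-barrier.
ln values: [1.4793, 1.9629, 1.9615]
phi = -(1.4793 + 1.9629 + 1.9615) = -5.4037
Step 2: Compute augmented objective.
t*f(x) = 2.04*12.03 = 24.5412
Total = 24.5412 - 5.4037 = 19.1375


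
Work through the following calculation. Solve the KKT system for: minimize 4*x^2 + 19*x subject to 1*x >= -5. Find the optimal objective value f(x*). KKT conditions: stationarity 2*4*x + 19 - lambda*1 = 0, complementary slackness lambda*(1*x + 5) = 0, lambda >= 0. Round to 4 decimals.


Step 1: Try lambda = 0 (constraint inactive).
Stationarity: 2*4*x + 19 = 0
x* = -19/(2*4) = -2.375
Check constraint: 1*-2.375 = -2.375 >= -5 -- satisfied.
Step 2: Compute optimal value.
f(x*) = 4*(-2.375)^2 + 19*(-2.375) = -22.5625


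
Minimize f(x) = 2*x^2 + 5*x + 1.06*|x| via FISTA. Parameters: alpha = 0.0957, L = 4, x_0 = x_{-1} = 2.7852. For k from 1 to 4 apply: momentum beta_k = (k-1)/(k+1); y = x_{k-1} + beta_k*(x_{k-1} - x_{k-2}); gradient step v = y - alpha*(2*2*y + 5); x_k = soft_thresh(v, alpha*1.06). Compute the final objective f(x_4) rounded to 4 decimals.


FISTA on f(x) = 2*x^2 + 5*x + 1.06*|x|
L = 4, alpha = 0.0957
Iteration 1: beta = 0.0, y = 2.7852 + 0.0*(2.7852 - 2.7852) = 2.7852
  grad(y) = 16.1408, v = y - alpha*grad = 1.2405
  prox(v) = soft_thresh(1.2405, 0.1014) = 1.1391
Iteration 2: beta = 0.3333, y = 1.1391 + 0.3333*(1.1391 - 2.7852) = 0.5904
  grad(y) = 7.3615, v = y - alpha*grad = -0.1141
  prox(v) = soft_thresh(-0.1141, 0.1014) = -0.0127
Iteration 3: beta = 0.5, y = -0.0127 + 0.5*(-0.0127 - 1.1391) = -0.5886
  grad(y) = 2.6458, v = y - alpha*grad = -0.8418
  prox(v) = soft_thresh(-0.8418, 0.1014) = -0.7403
Iteration 4: beta = 0.6, y = -0.7403 + 0.6*(-0.7403 + 0.0127) = -1.1769
  grad(y) = 0.2924, v = y - alpha*grad = -1.2049
  prox(v) = soft_thresh(-1.2049, 0.1014) = -1.1034
f(x_4) = 2*(-1.1034)^2 + 5*(-1.1034) + 1.06*|-1.1034| = -1.9124


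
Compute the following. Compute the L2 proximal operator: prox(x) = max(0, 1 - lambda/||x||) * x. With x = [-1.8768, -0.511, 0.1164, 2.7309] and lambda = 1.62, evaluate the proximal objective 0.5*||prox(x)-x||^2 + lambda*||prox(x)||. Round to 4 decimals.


Step 1: Compute ||x||.
||x|| = 3.3548
Step 2: Compute scaling factor.
scale = max(0, 1 - 1.62/3.3548) = 0.5171
Step 3: prox(x) = [-0.9705, -0.2642, 0.0602, 1.4122]
||prox(x)|| = 1.7348
Step 4: Proximal objective.
0.5*||prox-x||^2 = 1.3122
lambda*||prox|| = 2.8104
Total = 4.1226


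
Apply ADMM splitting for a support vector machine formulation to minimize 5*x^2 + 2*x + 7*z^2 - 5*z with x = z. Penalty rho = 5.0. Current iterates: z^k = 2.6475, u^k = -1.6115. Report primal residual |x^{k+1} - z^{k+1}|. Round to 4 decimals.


ADMM iteration with rho = 5.0, z^k = 2.6475, u^k = -1.6115
Step 1: x-update.
Minimize 5*x^2 + 2*x + (5.0/2)*(x - 2.6475 - 1.6115)^2
FOC: (2*5 + 5.0)*x = -2 + 5.0*(2.6475 + 1.6115)
x^{k+1} = 1.2863
Step 2: z-update.
Minimize 7*z^2 - 5*z + (5.0/2)*(1.2863 - z - 1.6115)^2
FOC: (2*7 + 5.0)*z = 5 + 5.0*(1.2863 - 1.6115)
z^{k+1} = 0.1776
Step 3: u-update.
u^{k+1} = -1.6115 + 1.2863 - 0.1776 = -0.5028
Step 4: Primal residual = |1.2863 - 0.1776| = 1.1087


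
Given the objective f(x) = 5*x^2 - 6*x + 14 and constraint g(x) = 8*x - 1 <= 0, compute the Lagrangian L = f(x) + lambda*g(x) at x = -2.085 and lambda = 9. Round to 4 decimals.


Step 1: Evaluate f(x).
f(-2.085) = 5*(-2.085)^2 - 6*(-2.085) + 14 = 48.2461
Step 2: Evaluate g(x).
g(-2.085) = 8*-2.085 - 1 = -17.68
Step 3: Compute Lagrangian.
L = 48.2461 + 9*-17.68 = -110.8739


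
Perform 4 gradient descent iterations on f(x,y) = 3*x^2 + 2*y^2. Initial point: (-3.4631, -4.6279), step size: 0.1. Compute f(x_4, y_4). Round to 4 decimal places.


Gradient descent on f(x,y) = 3*x^2 + 2*y^2.
Starting point: (-3.4631, -4.6279), alpha = 0.1
Step 1: grad_x = 2*3*-3.4631 = -20.7786, grad_y = 2*2*-4.6279 = -18.5116
  x_1 = -3.4631 - 0.1*-20.7786 = -1.3852
  y_1 = -4.6279 - 0.1*-18.5116 = -2.7767
Step 2: grad_x = 2*3*-1.3852 = -8.3114, grad_y = 2*2*-2.7767 = -11.107
  x_2 = -1.3852 - 0.1*-8.3114 = -0.5541
  y_2 = -2.7767 - 0.1*-11.107 = -1.666
Step 3: grad_x = 2*3*-0.5541 = -3.3246, grad_y = 2*2*-1.666 = -6.6642
  x_3 = -0.5541 - 0.1*-3.3246 = -0.2216
  y_3 = -1.666 - 0.1*-6.6642 = -0.9996
Step 4: grad_x = 2*3*-0.2216 = -1.3298, grad_y = 2*2*-0.9996 = -3.9985
  x_4 = -0.2216 - 0.1*-1.3298 = -0.0887
  y_4 = -0.9996 - 0.1*-3.9985 = -0.5998
f(-0.0887, -0.5998) = 3*(-0.0887)^2 + 2*(-0.5998)^2 = 0.743


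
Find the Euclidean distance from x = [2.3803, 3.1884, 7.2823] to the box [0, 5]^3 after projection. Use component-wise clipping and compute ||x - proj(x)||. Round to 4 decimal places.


Project each component onto [0, 5].
clip(2.3803) = 2.3803, clip(3.1884) = 3.1884, clip(7.2823) = 5.0
Projection = [2.3803, 3.1884, 5.0]
Squared diffs: [0.0, 0.0, 5.2089]
Distance = sqrt(5.2089) = 2.2823


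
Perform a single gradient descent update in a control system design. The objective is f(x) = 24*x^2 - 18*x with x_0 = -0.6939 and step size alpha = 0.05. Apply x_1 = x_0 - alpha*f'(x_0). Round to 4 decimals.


We compute the gradient at x_0 and apply the update.
f'(x) = 48*x - 18
f'(-0.6939) = 48*-0.6939 - 18 = -51.3072
x_1 = -0.6939 - 0.05*-51.3072 = 1.8715


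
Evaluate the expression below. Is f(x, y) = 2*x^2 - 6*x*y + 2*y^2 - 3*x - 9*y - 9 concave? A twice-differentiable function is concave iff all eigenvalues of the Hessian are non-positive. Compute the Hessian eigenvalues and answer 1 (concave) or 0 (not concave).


The Hessian of f(x,y) = 2*x^2 - 6*x*y + 2*y^2 - 3*x - 9*y - 9 is:
H = [[4, -6], [-6, 4]]
Trace = 4 + 4 = 8
Determinant = 4*4 - (-6)^2 = -20
Discriminant = (8)^2 - 4*-20 = 144.0
Eigenvalues: lambda_1 = -2.0, lambda_2 = 10.0
The function is not concave.

0


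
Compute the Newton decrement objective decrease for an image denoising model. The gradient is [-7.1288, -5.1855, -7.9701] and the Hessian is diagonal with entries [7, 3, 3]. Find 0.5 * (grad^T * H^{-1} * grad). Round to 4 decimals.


Step 1: H is diagonal, so H^(-1) * g = [-1.0184, -1.7285, -2.6567].
Step 2: g^T H^(-1) g = sum_i g_i^2 / H_ii
  = (-7.1288)^2/7 + (-5.1855)^2/3 + (-7.9701)^2/3
  = 7.26 + 8.9631 + 21.1742 = 37.3973
Step 3: Objective decrease = 0.5 * g^T H^(-1) g = 18.6986


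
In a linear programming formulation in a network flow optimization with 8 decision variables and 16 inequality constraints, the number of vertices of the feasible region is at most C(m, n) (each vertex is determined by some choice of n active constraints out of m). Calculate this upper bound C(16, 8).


Each vertex corresponds to some choice of n active constraints out of m, so the number of vertices is at most C(m, n) = m! / (n!(m-n)!).
m = 16, n = 8
Numerator: 16 * 15 * 14 * 13 * 12 * 11 * 10 * 9
Denominator: 8! = 40320
C(16, 8) = 12870


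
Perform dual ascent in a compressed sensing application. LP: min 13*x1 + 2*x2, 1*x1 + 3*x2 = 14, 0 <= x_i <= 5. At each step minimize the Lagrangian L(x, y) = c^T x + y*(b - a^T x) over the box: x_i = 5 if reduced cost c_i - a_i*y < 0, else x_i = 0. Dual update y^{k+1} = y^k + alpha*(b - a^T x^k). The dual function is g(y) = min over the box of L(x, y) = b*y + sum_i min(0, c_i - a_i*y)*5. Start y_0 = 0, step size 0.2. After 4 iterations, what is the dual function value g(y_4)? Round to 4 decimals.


Dual ascent for LP: min 13*x1 + 2*x2, 1*x1 + 3*x2 = 14, 0 <= x_i <= 5
Step 1: y^k = 0.0, reduced costs: (13.0, 2.0)
  x^k = (0.0, 0.0), subgradient = b - a^T x = 14.0
  y^{k+1} = 0.0 + 0.2*14.0 = 2.8
Step 2: y^k = 2.8, reduced costs: (10.2, -6.4)
  x^k = (0.0, 5.0), subgradient = b - a^T x = -1.0
  y^{k+1} = 2.8 + 0.2*-1.0 = 2.6
Step 3: y^k = 2.6, reduced costs: (10.4, -5.8)
  x^k = (0.0, 5.0), subgradient = b - a^T x = -1.0
  y^{k+1} = 2.6 + 0.2*-1.0 = 2.4
Step 4: y^k = 2.4, reduced costs: (10.6, -5.2)
  x^k = (0.0, 5.0), subgradient = b - a^T x = -1.0
  y^{k+1} = 2.4 + 0.2*-1.0 = 2.2
Dual objective at y_4 = 2.2: reduced costs (10.8, -4.6), box minimizer x = (0.0, 5.0)
g(y_4) = b*y + (c1 - a1*y)*x1 + (c2 - a2*y)*x2 = 14*2.2 + 10.8*0.0 + (-4.6)*5.0 = 30.8 + 0.0 - 23.0 = 7.8


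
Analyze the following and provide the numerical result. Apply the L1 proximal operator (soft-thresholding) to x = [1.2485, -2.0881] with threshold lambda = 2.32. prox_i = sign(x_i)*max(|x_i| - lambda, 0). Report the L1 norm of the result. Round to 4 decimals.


Soft-thresholding with lambda = 2.32:
prox(1.2485) = sign(1.2485)*max(|1.2485| - 2.32, 0) = 0.0
prox(-2.0881) = sign(-2.0881)*max(|-2.0881| - 2.32, 0) = 0.0
prox(x) = [0.0, 0.0]
||prox(x)||_1 = 0.0 + 0.0 = 0.0


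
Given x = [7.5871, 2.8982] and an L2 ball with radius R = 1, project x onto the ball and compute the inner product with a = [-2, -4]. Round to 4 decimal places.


Step 1: Compute ||x|| (intermediates to 6 decimals).
||x|| = sqrt(7.5871^2 + 2.8982^2) = 8.121801
Step 2: Project.
Since ||x|| > R, scale = R/||x|| = 1/8.121801 = 0.123125, proj(x) = scale * x
proj(x) = [0.934162, 0.356841]
Step 3: Dot product.
a^T * proj(x) = -2*0.934162 - 4*0.356841 = -3.2957


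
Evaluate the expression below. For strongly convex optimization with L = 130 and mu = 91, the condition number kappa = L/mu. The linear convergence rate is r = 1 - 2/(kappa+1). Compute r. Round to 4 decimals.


Step 1: Compute the condition number.
kappa = L/mu = 130/91 = 1.4286
Step 2: Compute the convergence rate.
r = 1 - 2/(kappa + 1) = 1 - 2*mu/(L + mu) = (L - mu)/(L + mu) = 39/221 = 0.1765


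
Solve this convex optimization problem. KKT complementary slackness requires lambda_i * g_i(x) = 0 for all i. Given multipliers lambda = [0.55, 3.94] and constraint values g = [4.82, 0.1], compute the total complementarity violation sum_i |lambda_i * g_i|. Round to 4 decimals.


KKT complementary slackness check:
lambda_1 * g_1 = 0.55 * 4.82 = 2.651
lambda_2 * g_2 = 3.94 * 0.1 = 0.394
Total violation = 2.651 + 0.394 = 3.045


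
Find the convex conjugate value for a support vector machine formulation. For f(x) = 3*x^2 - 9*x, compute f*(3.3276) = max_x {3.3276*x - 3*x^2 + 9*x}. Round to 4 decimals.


f*(y) = sup_x {y*x - a*x^2 - b*x} = sup_x {(y-b)*x - a*x^2}
FOC: (y - b) - 2a*x = 0 => x* = (y - b)/(2a)
x* = (3.3276 + 9)/(2*3) = 2.0546
f*(3.3276) = (y-b)^2/(4a) = (3.3276 + 9)^2/(4*3)
= 151.9697/12 = 12.6641


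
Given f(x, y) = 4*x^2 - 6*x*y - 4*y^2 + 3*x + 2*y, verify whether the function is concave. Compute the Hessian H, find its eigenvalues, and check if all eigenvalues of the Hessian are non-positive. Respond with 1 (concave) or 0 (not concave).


The Hessian of f(x,y) = 4*x^2 - 6*x*y - 4*y^2 + 3*x + 2*y is:
H = [[8, -6], [-6, -8]]
Trace = 8 - 8 = 0
Determinant = 8*-8 - (-6)^2 = -100
Discriminant = (0)^2 - 4*-100 = 400.0
Eigenvalues: lambda_1 = -10.0, lambda_2 = 10.0
The function is not concave.

0


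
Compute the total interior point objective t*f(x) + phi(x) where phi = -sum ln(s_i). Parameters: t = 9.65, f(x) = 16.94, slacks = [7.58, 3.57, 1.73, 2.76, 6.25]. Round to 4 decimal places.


Step 1: Compute log-barrier.
ln values: [2.0255, 1.2726, 0.5481, 1.0152, 1.8326]
phi = -(2.0255 + 1.2726 + 0.5481 + 1.0152 + 1.8326) = -6.694
Step 2: Compute augmented objective.
t*f(x) = 9.65*16.94 = 163.471
Total = 163.471 - 6.694 = 156.777


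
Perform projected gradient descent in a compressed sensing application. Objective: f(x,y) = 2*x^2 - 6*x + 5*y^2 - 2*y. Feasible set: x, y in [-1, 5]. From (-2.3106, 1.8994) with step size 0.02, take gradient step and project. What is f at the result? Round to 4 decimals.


Step 1: Compute gradient at (-2.3106, 1.8994).
grad_x = 2*2*-2.3106 - 6 = -15.2424
grad_y = 2*5*1.8994 - 2 = 16.994
Step 2: Gradient step.
x_raw = -2.3106 - 0.02*-15.2424 = -2.0058
y_raw = 1.8994 - 0.02*16.994 = 1.5595
Step 3: Project onto [-1, 5].
x_proj = clip(-2.0058) = -1.0
y_proj = clip(1.5595) = 1.5595
Step 4: Evaluate f.
f(-1.0, 1.5595) = 17.0415


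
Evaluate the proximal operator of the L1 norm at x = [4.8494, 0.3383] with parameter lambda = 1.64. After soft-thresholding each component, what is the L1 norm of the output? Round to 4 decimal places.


Soft-thresholding with lambda = 1.64:
prox(4.8494) = sign(4.8494)*max(|4.8494| - 1.64, 0) = 3.2094
prox(0.3383) = sign(0.3383)*max(|0.3383| - 1.64, 0) = 0.0
prox(x) = [3.2094, 0.0]
||prox(x)||_1 = 3.2094 + 0.0 = 3.2094


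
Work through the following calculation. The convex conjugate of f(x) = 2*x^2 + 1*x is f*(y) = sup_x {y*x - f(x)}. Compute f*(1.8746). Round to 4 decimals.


f*(y) = sup_x {y*x - a*x^2 - b*x} = sup_x {(y-b)*x - a*x^2}
FOC: (y - b) - 2a*x = 0 => x* = (y - b)/(2a)
x* = (1.8746 - 1)/(2*2) = 0.2187
f*(1.8746) = (y-b)^2/(4a) = (1.8746 - 1)^2/(4*2)
= 0.7649/8 = 0.0956


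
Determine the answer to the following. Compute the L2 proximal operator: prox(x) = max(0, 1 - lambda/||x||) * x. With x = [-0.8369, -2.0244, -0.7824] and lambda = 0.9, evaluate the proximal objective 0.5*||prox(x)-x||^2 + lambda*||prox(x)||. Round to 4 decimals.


Step 1: Compute ||x||.
||x|| = 2.3261
Step 2: Compute scaling factor.
scale = max(0, 1 - 0.9/2.3261) = 0.6131
Step 3: prox(x) = [-0.5131, -1.2411, -0.4797]
||prox(x)|| = 1.4261
Step 4: Proximal objective.
0.5*||prox-x||^2 = 0.405
lambda*||prox|| = 1.2835
Total = 1.6885


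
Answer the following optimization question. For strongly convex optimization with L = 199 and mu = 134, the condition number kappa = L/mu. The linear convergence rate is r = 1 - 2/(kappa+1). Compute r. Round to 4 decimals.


Step 1: Compute the condition number.
kappa = L/mu = 199/134 = 1.4851
Step 2: Compute the convergence rate.
r = 1 - 2/(kappa + 1) = 1 - 2*mu/(L + mu) = (L - mu)/(L + mu) = 65/333 = 0.1952


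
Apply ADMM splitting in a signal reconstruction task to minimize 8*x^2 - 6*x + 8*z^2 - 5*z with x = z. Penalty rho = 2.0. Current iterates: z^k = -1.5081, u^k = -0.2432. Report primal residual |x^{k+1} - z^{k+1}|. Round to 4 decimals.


ADMM iteration with rho = 2.0, z^k = -1.5081, u^k = -0.2432
Step 1: x-update.
Minimize 8*x^2 - 6*x + (2.0/2)*(x + 1.5081 - 0.2432)^2
FOC: (2*8 + 2.0)*x = 6 + 2.0*(-1.5081 + 0.2432)
x^{k+1} = 0.1928
Step 2: z-update.
Minimize 8*z^2 - 5*z + (2.0/2)*(0.1928 - z - 0.2432)^2
FOC: (2*8 + 2.0)*z = 5 + 2.0*(0.1928 - 0.2432)
z^{k+1} = 0.2722
Step 3: u-update.
u^{k+1} = -0.2432 + 0.1928 - 0.2722 = -0.3226
Step 4: Primal residual = |0.1928 - 0.2722| = 0.0794


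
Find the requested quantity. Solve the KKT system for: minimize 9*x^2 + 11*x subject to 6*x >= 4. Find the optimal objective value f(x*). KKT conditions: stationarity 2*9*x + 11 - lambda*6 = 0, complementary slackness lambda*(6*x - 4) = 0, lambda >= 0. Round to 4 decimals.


Step 1: Try lambda = 0 (constraint inactive).
x_unc = -11/(2*9) = -0.6111
Check: 6*-0.6111 = -3.6666 < 4 -- violated!
Step 2: Constraint must be active: 6*x = 4
x* = 4/6 = 2/3 = 0.6667 (rounded; the exact value 2/3 is used below)
lambda = (2*9*(2/3) + 11)/6 = 3.8333
Step 3: Compute optimal value.
f(x*) = 9*(2/3)^2 + 11*(2/3) = 11.3333


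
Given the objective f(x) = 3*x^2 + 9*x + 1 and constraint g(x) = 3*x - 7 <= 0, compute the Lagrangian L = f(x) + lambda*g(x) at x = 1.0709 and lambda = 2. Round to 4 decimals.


Step 1: Evaluate f(x).
f(1.0709) = 3*1.0709^2 + 9*1.0709 + 1 = 14.0786
Step 2: Evaluate g(x).
g(1.0709) = 3*1.0709 - 7 = -3.7873
Step 3: Compute Lagrangian.
L = 14.0786 + 2*-3.7873 = 6.504
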